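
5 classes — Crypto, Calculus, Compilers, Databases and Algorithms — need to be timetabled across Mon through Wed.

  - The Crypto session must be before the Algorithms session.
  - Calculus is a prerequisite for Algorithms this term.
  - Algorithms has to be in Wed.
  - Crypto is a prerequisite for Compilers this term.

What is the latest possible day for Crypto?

Tue

Downstream work caps Crypto at Tue.
Crypto at Tue is achievable: Compilers in Wed, Algorithms in Wed, Databases in Mon, Calculus in Mon, Crypto in Tue.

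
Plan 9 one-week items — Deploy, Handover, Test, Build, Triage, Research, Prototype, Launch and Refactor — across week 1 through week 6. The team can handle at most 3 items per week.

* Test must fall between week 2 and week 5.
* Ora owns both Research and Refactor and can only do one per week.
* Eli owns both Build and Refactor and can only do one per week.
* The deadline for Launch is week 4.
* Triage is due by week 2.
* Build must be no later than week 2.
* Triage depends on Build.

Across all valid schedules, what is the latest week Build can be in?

week 1

Build's own window allows nothing later than week 2; downstream work caps Build at week 1.
Build at week 1 is achievable: Test -> week 2; Research -> week 3; Prototype -> week 3; Build -> week 1; Deploy -> week 1; Handover -> week 2; Launch -> week 1; Triage -> week 2; Refactor -> week 4.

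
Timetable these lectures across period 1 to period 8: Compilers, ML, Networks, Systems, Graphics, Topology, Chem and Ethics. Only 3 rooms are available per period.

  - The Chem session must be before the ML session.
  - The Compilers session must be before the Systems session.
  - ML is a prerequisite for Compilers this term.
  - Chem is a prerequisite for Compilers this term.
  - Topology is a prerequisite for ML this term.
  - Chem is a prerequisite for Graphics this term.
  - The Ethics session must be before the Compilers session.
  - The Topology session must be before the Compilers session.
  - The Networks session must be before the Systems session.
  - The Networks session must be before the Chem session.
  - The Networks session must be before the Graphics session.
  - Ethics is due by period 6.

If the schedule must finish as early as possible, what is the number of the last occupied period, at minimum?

period 5

The precedence chain requires at least 5 distinct periods.
With at most 3 per period and 8 lectures, at least 3 periods are needed.
5 works (last occupied period: period 5): for example Ethics -> period 1; Compilers -> period 4; Topology -> period 1; Graphics -> period 3; Chem -> period 2; Networks -> period 1; ML -> period 3; Systems -> period 5.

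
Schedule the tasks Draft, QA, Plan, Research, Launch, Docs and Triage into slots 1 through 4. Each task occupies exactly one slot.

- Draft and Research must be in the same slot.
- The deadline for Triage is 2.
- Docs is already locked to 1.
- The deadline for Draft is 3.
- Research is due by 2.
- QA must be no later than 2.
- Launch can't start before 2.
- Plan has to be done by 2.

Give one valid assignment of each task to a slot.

Docs in 1; Research in 1; Draft in 1; QA in 1; Plan in 1; Launch in 2; Triage in 1

Checking: Draft = Research = 1; Triage=1 in [1,2]; Launch=2 in [2,4]; Docs=1 in [1,1]; Research=1 in [1,2]; Draft=1 in [1,3]; QA=1 in [1,2]; Plan=1 in [1,2].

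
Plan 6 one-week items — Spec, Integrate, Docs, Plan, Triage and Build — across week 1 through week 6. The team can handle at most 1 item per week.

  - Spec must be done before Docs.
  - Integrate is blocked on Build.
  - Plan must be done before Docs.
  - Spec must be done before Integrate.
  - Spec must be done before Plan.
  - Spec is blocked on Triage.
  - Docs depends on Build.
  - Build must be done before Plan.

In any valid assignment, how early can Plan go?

week 4

Precedence pushes Plan to at least week 3; downstream work caps Plan at week 5.
Plan at week 4 is achievable: Build=week 3; Spec=week 2; Integrate=week 6; Triage=week 1; Plan=week 4; Docs=week 5.
Nothing earlier works — the capacity limit rule out every week before week 4.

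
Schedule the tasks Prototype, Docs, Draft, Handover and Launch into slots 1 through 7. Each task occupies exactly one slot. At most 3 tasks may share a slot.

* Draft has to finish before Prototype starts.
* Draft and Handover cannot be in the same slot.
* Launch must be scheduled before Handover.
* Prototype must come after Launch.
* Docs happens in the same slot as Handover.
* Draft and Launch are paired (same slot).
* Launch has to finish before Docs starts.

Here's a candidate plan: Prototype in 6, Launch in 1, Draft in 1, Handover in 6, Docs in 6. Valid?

Prototype must come after Launch — holds.
Draft and Handover cannot be in the same slot — holds.
Draft has to finish before Prototype starts — holds.
Launch has to finish before Docs starts — holds.
Launch must be scheduled before Handover — holds.
Draft and Launch are paired (same slot) — holds.
Docs happens in the same slot as Handover — holds.
At most 3 tasks may share a slot — holds.

Yes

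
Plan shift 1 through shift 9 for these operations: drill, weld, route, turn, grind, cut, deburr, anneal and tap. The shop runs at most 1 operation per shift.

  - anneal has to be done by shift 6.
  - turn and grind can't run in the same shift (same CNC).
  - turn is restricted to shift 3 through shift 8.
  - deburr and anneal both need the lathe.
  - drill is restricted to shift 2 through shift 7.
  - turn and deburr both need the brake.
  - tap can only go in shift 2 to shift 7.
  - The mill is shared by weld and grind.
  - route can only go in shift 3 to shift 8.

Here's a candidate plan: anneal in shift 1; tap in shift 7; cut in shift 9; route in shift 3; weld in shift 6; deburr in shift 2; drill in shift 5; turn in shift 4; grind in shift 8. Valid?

Valid

anneal has to be done by shift 6 — holds.
route can only go in shift 3 to shift 8 — holds.
tap can only go in shift 2 to shift 7 — holds.
The shop runs at most 1 operation per shift — holds.
deburr and anneal both need the lathe — holds.
turn and grind can't run in the same shift (same CNC) — holds.
The mill is shared by weld and grind — holds.
drill is restricted to shift 2 through shift 7 — holds.
turn is restricted to shift 3 through shift 8 — holds.
turn and deburr both need the brake — holds.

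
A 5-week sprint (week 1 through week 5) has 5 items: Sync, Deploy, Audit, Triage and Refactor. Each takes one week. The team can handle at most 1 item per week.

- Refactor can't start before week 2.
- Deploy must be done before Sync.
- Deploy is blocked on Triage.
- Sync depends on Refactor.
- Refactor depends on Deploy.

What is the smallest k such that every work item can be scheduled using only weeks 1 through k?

The precedence chain requires at least 4 distinct weeks.
With at most 1 per week and 5 work items, at least 5 weeks are needed.
5 works (last occupied week: week 5): for example Deploy=week 2; Refactor=week 3; Audit=week 5; Triage=week 1; Sync=week 4.

5 weeks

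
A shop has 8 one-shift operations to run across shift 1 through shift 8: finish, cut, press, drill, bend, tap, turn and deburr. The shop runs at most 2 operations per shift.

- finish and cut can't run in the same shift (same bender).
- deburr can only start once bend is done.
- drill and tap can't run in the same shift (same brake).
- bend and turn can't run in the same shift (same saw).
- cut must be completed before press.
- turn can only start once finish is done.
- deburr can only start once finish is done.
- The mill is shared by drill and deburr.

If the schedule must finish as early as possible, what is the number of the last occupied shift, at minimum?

4

The precedence chain requires at least 2 distinct shifts.
With at most 2 per shift and 8 operations, at least 4 shifts are needed.
4 works (last occupied shift: shift 4): for example drill=shift 3, press=shift 3, finish=shift 1, tap=shift 4, cut=shift 2, turn=shift 4, deburr=shift 2, bend=shift 1.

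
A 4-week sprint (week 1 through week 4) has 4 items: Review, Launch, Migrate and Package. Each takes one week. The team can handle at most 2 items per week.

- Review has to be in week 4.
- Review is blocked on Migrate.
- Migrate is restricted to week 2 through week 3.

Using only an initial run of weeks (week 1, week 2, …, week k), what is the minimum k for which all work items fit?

The precedence chain requires at least 2 distinct weeks.
With at most 2 per week and 4 work items, at least 2 weeks are needed.
Review can't be placed before week 4, so the schedule must run through at least week 4.
4 works (last occupied week: week 4): for example Launch -> week 1; Review -> week 4; Package -> week 1; Migrate -> week 2.

4 weeks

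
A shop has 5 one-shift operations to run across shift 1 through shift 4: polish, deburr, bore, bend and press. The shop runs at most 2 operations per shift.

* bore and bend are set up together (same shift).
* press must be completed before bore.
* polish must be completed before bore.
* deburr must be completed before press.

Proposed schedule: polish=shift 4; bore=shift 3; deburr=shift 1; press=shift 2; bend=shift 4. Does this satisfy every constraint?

press must be completed before bore — holds.
deburr must be completed before press — holds.
bore and bend are set up together (same shift) — violated.
polish must be completed before bore — violated.
The shop runs at most 2 operations per shift — holds.

No. polish must be completed before bore is not satisfied.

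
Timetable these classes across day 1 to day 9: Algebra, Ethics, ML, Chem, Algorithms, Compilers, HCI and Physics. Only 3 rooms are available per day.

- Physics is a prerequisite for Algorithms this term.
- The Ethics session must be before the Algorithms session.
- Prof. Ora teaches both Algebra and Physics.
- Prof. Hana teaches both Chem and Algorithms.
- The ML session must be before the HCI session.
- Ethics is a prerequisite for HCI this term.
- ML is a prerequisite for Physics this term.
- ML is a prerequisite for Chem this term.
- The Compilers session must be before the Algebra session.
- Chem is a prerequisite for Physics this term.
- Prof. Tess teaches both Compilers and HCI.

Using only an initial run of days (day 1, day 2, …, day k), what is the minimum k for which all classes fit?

The precedence chain requires at least 4 distinct days.
With at most 3 per day and 8 classes, at least 3 days are needed.
4 works (last occupied day: day 4): for example ML -> day 1, Algebra -> day 2, Algorithms -> day 4, Chem -> day 2, Ethics -> day 1, Physics -> day 3, HCI -> day 2, Compilers -> day 1.

4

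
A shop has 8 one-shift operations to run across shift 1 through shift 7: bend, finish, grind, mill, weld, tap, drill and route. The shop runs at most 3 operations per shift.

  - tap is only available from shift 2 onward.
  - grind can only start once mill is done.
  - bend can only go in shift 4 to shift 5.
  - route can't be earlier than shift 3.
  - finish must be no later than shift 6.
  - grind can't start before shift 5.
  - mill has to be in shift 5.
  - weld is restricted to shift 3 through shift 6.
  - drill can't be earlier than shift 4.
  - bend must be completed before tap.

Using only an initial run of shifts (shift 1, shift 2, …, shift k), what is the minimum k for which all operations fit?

The precedence chain requires at least 2 distinct shifts.
With at most 3 per shift and 8 operations, at least 3 shifts are needed.
Propagating the time windows through the other constraints, grind can't land before shift 6, so the schedule must run through at least shift 6.
6 works (last occupied shift: shift 6): for example bend in shift 4; tap in shift 5; finish in shift 1; grind in shift 6; route in shift 3; weld in shift 3; mill in shift 5; drill in shift 4.

6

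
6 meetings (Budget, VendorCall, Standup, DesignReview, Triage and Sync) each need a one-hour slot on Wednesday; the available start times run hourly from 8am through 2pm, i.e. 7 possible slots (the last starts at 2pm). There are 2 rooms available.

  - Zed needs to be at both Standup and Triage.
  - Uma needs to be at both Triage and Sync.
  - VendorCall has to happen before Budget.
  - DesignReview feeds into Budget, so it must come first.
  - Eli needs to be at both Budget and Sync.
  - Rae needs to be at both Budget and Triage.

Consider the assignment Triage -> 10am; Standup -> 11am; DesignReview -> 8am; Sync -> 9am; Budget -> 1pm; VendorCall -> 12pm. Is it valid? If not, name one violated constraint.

Yes, all constraints hold

Eli needs to be at both Budget and Sync — holds.
DesignReview feeds into Budget, so it must come first — holds.
Zed needs to be at both Standup and Triage — holds.
Rae needs to be at both Budget and Triage — holds.
Uma needs to be at both Triage and Sync — holds.
There are 2 rooms available — holds.
VendorCall has to happen before Budget — holds.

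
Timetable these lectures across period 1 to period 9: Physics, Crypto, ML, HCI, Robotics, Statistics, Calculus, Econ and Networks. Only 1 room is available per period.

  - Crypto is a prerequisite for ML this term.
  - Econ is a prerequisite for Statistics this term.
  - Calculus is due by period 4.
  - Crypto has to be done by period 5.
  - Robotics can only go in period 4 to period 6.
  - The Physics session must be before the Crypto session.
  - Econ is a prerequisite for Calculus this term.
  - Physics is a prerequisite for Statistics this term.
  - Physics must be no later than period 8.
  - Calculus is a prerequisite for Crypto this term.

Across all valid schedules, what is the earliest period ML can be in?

period 5

Precedence pushes ML to at least period 4.
ML at period 5 is achievable: Physics -> period 3, Robotics -> period 6, Calculus -> period 2, Econ -> period 1, Networks -> period 9, HCI -> period 8, ML -> period 5, Crypto -> period 4, Statistics -> period 7.
Nothing earlier works — the capacity limit rule out every period before period 5.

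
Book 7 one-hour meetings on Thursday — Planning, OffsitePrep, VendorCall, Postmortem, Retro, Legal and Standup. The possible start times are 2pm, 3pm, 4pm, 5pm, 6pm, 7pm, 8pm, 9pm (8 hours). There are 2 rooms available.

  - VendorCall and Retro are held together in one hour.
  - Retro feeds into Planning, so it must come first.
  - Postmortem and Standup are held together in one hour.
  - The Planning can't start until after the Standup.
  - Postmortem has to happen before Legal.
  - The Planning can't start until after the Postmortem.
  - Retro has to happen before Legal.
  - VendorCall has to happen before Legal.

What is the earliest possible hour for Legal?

Precedence pushes Legal to at least 3pm.
Legal at 4pm is achievable: Retro -> 3pm, VendorCall -> 3pm, OffsitePrep -> 5pm, Planning -> 4pm, Legal -> 4pm, Standup -> 2pm, Postmortem -> 2pm.
Nothing earlier works — the capacity limit rule out every hour before 4pm.

4pm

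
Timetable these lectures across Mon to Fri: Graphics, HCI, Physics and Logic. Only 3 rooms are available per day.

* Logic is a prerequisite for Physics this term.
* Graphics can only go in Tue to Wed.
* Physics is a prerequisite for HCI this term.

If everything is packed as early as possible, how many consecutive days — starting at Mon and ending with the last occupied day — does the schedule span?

3

The precedence chain requires at least 3 distinct days.
With at most 3 per day and 4 lectures, at least 2 days are needed.
3 works (last occupied day: Wed): for example Graphics=Tue, Logic=Mon, Physics=Tue, HCI=Wed.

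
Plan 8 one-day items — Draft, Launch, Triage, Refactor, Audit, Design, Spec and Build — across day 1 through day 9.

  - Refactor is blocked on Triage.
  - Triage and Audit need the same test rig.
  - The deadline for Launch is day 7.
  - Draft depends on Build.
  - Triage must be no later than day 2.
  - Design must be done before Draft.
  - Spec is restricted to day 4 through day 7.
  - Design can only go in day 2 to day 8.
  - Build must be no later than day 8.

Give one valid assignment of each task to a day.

Draft in day 3; Refactor in day 2; Build in day 1; Launch in day 1; Triage in day 1; Design in day 2; Spec in day 4; Audit in day 2

Checking: Triage(day 1) before Refactor(day 2); Build(day 1) before Draft(day 3); Design(day 2) before Draft(day 3); Triage(day 1) != Audit(day 2); Launch=day 1 in [day 1,day 7]; Design=day 2 in [day 2,day 8]; Spec=day 4 in [day 4,day 7]; Triage=day 1 in [day 1,day 2]; Build=day 1 in [day 1,day 8].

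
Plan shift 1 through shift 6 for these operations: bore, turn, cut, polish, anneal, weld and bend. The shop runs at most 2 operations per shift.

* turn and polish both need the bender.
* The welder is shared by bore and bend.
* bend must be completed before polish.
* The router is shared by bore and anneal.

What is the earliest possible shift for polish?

shift 2

Precedence pushes polish to at least shift 2.
polish at shift 2 is achievable: cut in shift 3, polish in shift 2, weld in shift 4, turn in shift 1, bend in shift 1, anneal in shift 3, bore in shift 2.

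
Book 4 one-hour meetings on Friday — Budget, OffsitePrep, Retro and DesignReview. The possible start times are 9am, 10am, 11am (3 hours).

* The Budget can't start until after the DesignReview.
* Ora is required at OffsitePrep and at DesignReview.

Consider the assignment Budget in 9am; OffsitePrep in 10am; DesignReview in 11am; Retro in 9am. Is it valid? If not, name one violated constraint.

Invalid. The Budget can't start until after the DesignReview.

The Budget can't start until after the DesignReview — violated.
Ora is required at OffsitePrep and at DesignReview — holds.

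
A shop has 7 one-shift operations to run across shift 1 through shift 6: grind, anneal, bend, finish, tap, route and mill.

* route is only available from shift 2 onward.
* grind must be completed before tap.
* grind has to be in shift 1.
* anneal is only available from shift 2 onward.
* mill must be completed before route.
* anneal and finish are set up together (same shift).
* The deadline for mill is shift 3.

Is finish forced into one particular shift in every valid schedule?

No

finish can be shift 2 (e.g. grind in shift 1, mill in shift 1, route in shift 2, finish in shift 2, bend in shift 1, tap in shift 2, anneal in shift 2) or shift 3 (e.g. mill in shift 1; bend in shift 1; tap in shift 2; grind in shift 1; route in shift 2; anneal in shift 3; finish in shift 3).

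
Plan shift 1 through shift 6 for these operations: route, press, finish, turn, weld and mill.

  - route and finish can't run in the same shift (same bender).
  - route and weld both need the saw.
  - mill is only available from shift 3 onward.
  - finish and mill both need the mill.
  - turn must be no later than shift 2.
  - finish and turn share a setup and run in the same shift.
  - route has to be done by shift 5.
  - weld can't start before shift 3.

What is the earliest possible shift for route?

Route's own window allows nothing later than shift 5.
route at shift 1 is achievable: turn in shift 2, press in shift 1, route in shift 1, finish in shift 2, mill in shift 3, weld in shift 3.

shift 1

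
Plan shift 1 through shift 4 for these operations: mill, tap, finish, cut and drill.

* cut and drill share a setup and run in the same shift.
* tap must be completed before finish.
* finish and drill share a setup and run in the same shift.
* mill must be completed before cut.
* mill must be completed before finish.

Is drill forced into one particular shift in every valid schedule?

drill can be shift 2 (e.g. cut=shift 2, drill=shift 2, finish=shift 2, tap=shift 1, mill=shift 1) or shift 3 (e.g. mill in shift 1, tap in shift 1, cut in shift 3, finish in shift 3, drill in shift 3).

No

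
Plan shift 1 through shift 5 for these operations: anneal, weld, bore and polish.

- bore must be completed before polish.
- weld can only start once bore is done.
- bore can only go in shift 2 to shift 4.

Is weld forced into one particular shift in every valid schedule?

No

weld can be shift 3 (e.g. anneal -> shift 1, polish -> shift 3, bore -> shift 2, weld -> shift 3) or shift 4 (e.g. weld -> shift 4, polish -> shift 3, bore -> shift 2, anneal -> shift 1).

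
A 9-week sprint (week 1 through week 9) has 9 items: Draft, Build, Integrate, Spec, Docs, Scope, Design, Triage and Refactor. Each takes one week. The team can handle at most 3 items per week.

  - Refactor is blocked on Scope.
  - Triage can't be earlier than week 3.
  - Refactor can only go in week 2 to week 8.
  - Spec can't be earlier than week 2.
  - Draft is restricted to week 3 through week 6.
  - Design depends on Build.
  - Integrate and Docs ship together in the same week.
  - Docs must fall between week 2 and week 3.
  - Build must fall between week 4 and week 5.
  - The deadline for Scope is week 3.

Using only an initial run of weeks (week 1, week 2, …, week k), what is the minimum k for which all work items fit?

The precedence chain requires at least 2 distinct weeks.
With at most 3 per week and 9 work items, at least 3 weeks are needed.
Propagating the time windows through the other constraints, Design can't land before week 5, so the schedule must run through at least week 5.
5 works (last occupied week: week 5): for example Triage in week 3, Build in week 4, Draft in week 3, Integrate in week 2, Docs in week 2, Refactor in week 2, Scope in week 1, Spec in week 3, Design in week 5.

5 weeks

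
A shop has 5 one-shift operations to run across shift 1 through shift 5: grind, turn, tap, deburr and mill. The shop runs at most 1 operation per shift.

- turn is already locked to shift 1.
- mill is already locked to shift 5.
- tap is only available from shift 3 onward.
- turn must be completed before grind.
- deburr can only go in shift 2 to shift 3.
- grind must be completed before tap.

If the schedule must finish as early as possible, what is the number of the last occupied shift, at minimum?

The precedence chain requires at least 3 distinct shifts.
With at most 1 per shift and 5 operations, at least 5 shifts are needed.
mill can't be placed before shift 5, so the schedule must run through at least shift 5.
5 works (last occupied shift: shift 5): for example grind in shift 3; tap in shift 4; mill in shift 5; turn in shift 1; deburr in shift 2.

5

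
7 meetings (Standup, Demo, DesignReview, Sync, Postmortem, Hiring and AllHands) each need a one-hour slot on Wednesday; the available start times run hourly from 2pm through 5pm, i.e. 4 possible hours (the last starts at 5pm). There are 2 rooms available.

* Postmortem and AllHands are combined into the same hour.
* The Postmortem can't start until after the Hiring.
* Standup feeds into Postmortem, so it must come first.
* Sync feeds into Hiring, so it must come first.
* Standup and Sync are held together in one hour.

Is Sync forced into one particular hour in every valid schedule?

Sync can be 2pm (e.g. DesignReview=5pm, AllHands=4pm, Postmortem=4pm, Standup=2pm, Hiring=3pm, Sync=2pm, Demo=3pm) or 3pm (e.g. AllHands -> 5pm; DesignReview -> 2pm; Standup -> 3pm; Postmortem -> 5pm; Hiring -> 4pm; Sync -> 3pm; Demo -> 2pm).

No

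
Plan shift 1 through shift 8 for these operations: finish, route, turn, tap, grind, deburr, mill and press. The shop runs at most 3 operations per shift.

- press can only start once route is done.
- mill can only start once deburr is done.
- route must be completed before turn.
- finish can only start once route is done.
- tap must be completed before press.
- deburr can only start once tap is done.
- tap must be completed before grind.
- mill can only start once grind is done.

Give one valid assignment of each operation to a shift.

route in shift 1, press in shift 2, mill in shift 3, finish in shift 3, deburr in shift 2, turn in shift 3, tap in shift 1, grind in shift 2

Checking: tap(shift 1) before grind(shift 2); tap(shift 1) before deburr(shift 2); route(shift 1) before press(shift 2); route(shift 1) before turn(shift 3); grind(shift 2) before mill(shift 3); tap(shift 1) before press(shift 2); deburr(shift 2) before mill(shift 3); route(shift 1) before finish(shift 3); max 3 per shift (cap 3).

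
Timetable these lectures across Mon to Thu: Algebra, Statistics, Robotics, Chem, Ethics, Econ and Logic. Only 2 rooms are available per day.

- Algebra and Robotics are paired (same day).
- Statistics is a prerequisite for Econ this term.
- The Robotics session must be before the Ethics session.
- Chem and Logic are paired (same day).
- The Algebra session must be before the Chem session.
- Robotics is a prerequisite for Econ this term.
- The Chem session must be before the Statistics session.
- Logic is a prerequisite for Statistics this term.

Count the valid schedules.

2

Enumerating: Algebra=Mon, Robotics=Mon, Ethics=Wed, Statistics=Wed, Logic=Tue, Econ=Thu, Chem=Tue | Econ in Thu, Statistics in Wed, Logic in Tue, Algebra in Mon, Robotics in Mon, Chem in Tue, Ethics in Thu.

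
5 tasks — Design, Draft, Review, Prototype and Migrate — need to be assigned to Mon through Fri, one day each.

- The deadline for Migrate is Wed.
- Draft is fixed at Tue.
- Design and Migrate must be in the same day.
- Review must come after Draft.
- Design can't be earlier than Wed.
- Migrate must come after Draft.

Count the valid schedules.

15

Splitting on Review: it can be Wed (5), Thu (5), Fri (5). Listing each branch's schedules as (Design, Draft, Prototype, Migrate):
Review=Wed: (Wed,Tue,Mon,Wed) (Wed,Tue,Tue,Wed) (Wed,Tue,Wed,Wed) (Wed,Tue,Thu,Wed) (Wed,Tue,Fri,Wed) — 5.
Review=Thu: (Wed,Tue,Mon,Wed) (Wed,Tue,Tue,Wed) (Wed,Tue,Wed,Wed) (Wed,Tue,Thu,Wed) (Wed,Tue,Fri,Wed) — 5.
Review=Fri: (Wed,Tue,Mon,Wed) (Wed,Tue,Tue,Wed) (Wed,Tue,Wed,Wed) (Wed,Tue,Thu,Wed) (Wed,Tue,Fri,Wed) — 5.
Summing: 5 + 5 + 5 = 15.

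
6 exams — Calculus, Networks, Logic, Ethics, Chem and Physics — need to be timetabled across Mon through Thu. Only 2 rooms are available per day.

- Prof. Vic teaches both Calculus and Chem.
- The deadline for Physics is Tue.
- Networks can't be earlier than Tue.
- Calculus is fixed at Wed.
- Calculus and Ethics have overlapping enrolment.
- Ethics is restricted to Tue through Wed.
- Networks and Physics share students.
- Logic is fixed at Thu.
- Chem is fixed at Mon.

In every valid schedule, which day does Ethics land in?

Tue

Ethics's window is Tue–Wed.
Calculus is fixed at Wed, and Ethics can't share a day with Calculus.
So Ethics must be Tue.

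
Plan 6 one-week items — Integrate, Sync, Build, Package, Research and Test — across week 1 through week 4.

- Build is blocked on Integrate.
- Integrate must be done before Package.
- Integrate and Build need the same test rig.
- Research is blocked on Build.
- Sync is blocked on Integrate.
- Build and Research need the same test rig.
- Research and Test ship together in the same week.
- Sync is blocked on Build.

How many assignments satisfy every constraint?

Splitting on Integrate: it can be week 1 (15), week 2 (2). Listing each branch's schedules as (Sync, Build, Package, Research, Test) by week number:
Integrate=week 1: (3,2,2,3,3) (3,2,2,4,4) (3,2,3,3,3) (3,2,3,4,4) (3,2,4,3,3) (3,2,4,4,4) (4,2,2,3,3) (4,2,2,4,4) (4,2,3,3,3) (4,2,3,4,4) (4,2,4,3,3) (4,2,4,4,4) (4,3,2,4,4) (4,3,3,4,4) (4,3,4,4,4) — 15.
Integrate=week 2: (4,3,3,4,4) (4,3,4,4,4) — 2.
Summing: 15 + 2 = 17.

17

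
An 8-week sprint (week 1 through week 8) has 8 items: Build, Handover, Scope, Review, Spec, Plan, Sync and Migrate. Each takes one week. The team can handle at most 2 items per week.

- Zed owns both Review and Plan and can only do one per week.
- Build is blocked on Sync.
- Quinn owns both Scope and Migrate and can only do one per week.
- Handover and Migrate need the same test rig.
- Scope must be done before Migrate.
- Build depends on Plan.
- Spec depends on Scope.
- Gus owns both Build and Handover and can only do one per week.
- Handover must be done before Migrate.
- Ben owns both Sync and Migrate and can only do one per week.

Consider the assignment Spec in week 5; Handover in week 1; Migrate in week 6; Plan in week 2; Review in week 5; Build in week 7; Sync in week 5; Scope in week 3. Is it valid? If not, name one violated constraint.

No. The team can handle at most 2 items per week is not satisfied.

Handover must be done before Migrate — holds.
Build depends on Plan — holds.
Handover and Migrate need the same test rig — holds.
The team can handle at most 2 items per week — violated.
Scope must be done before Migrate — holds.
Build is blocked on Sync — holds.
Gus owns both Build and Handover and can only do one per week — holds.
Quinn owns both Scope and Migrate and can only do one per week — holds.
Zed owns both Review and Plan and can only do one per week — holds.
Spec depends on Scope — holds.
Ben owns both Sync and Migrate and can only do one per week — holds.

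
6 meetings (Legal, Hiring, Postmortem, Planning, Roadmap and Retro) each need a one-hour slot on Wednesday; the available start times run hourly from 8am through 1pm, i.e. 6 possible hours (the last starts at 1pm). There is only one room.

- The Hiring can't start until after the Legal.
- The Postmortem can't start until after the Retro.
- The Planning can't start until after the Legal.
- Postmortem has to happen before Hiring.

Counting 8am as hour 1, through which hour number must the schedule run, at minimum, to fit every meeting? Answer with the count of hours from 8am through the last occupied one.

6 hours

The precedence chain requires at least 3 distinct hours.
With at most 1 per hour and 6 meetings, at least 6 hours are needed.
6 works (last occupied hour: 1pm): for example Retro=9am; Legal=8am; Hiring=11am; Postmortem=10am; Planning=12pm; Roadmap=1pm.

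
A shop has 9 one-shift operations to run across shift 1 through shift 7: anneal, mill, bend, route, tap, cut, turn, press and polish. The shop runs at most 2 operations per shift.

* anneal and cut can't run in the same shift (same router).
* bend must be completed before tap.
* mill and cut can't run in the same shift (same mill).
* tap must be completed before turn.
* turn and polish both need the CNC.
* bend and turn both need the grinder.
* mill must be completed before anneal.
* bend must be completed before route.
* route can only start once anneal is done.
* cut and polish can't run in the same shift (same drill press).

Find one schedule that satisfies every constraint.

tap in shift 2; route in shift 3; turn in shift 3; cut in shift 4; bend in shift 1; mill in shift 1; press in shift 4; anneal in shift 2; polish in shift 5

Checking: bend(shift 1) before tap(shift 2); tap(shift 2) before turn(shift 3); anneal(shift 2) before route(shift 3); bend(shift 1) before route(shift 3); mill(shift 1) before anneal(shift 2); turn(shift 3) != polish(shift 5); mill(shift 1) != cut(shift 4); anneal(shift 2) != cut(shift 4); cut(shift 4) != polish(shift 5); bend(shift 1) != turn(shift 3); max 2 per shift (cap 2).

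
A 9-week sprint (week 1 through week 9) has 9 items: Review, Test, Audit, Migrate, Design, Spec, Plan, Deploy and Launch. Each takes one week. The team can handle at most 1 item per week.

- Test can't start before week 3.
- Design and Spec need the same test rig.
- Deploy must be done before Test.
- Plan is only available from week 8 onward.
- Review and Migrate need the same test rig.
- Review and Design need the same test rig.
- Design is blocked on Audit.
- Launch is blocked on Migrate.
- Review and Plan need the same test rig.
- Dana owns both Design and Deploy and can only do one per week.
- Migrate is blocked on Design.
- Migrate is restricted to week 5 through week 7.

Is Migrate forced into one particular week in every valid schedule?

Migrate can be week 5 (e.g. Spec -> week 9; Launch -> week 6; Audit -> week 1; Test -> week 3; Plan -> week 8; Review -> week 7; Deploy -> week 2; Migrate -> week 5; Design -> week 4) or week 6 (e.g. Plan in week 8, Launch in week 7, Spec in week 9, Test in week 3, Review in week 5, Design in week 4, Migrate in week 6, Deploy in week 2, Audit in week 1).

No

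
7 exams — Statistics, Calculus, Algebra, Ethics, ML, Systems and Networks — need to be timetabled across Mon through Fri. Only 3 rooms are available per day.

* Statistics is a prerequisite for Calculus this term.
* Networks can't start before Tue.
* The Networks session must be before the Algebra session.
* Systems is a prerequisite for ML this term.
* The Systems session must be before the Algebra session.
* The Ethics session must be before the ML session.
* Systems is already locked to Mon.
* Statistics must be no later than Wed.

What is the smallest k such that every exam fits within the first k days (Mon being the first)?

3

The precedence chain requires at least 2 distinct days.
With at most 3 per day and 7 exams, at least 3 days are needed.
Propagating the time windows through the other constraints, Algebra can't land before Wed — that is day 3 counting from Mon — so the schedule must run through at least 3 days.
3 works (last occupied day: Wed): for example Ethics=Mon; Algebra=Wed; Systems=Mon; Calculus=Tue; ML=Tue; Statistics=Mon; Networks=Tue.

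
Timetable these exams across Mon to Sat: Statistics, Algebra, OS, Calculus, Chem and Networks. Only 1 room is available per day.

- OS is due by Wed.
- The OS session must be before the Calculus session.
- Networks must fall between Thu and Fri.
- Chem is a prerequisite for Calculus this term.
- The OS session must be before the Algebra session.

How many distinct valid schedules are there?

Splitting on Algebra: it can be Tue (6), Wed (12), Thu (8), Fri (8), Sat (16). Listing each branch's schedules as (Statistics, OS, Calculus, Chem, Networks):
Algebra=Tue: (Wed,Mon,Sat,Thu,Fri) (Wed,Mon,Sat,Fri,Thu) (Thu,Mon,Sat,Wed,Fri) (Fri,Mon,Sat,Wed,Thu) (Sat,Mon,Thu,Wed,Fri) (Sat,Mon,Fri,Wed,Thu) — 6.
Algebra=Wed: (Mon,Tue,Sat,Thu,Fri) (Mon,Tue,Sat,Fri,Thu) (Tue,Mon,Sat,Thu,Fri) (Tue,Mon,Sat,Fri,Thu) (Thu,Mon,Sat,Tue,Fri) (Thu,Tue,Sat,Mon,Fri) (Fri,Mon,Sat,Tue,Thu) (Fri,Tue,Sat,Mon,Thu) (Sat,Mon,Thu,Tue,Fri) (Sat,Mon,Fri,Tue,Thu) (Sat,Tue,Thu,Mon,Fri) (Sat,Tue,Fri,Mon,Thu) — 12.
Algebra=Thu: (Mon,Tue,Sat,Wed,Fri) (Mon,Wed,Sat,Tue,Fri) (Tue,Mon,Sat,Wed,Fri) (Tue,Wed,Sat,Mon,Fri) (Wed,Mon,Sat,Tue,Fri) (Wed,Tue,Sat,Mon,Fri) (Sat,Mon,Wed,Tue,Fri) (Sat,Tue,Wed,Mon,Fri) — 8.
Algebra=Fri: (Mon,Tue,Sat,Wed,Thu) (Mon,Wed,Sat,Tue,Thu) (Tue,Mon,Sat,Wed,Thu) (Tue,Wed,Sat,Mon,Thu) (Wed,Mon,Sat,Tue,Thu) (Wed,Tue,Sat,Mon,Thu) (Sat,Mon,Wed,Tue,Thu) (Sat,Tue,Wed,Mon,Thu) — 8.
Algebra=Sat: (Mon,Tue,Thu,Wed,Fri) (Mon,Tue,Fri,Wed,Thu) (Mon,Wed,Thu,Tue,Fri) (Mon,Wed,Fri,Tue,Thu) (Tue,Mon,Thu,Wed,Fri) (Tue,Mon,Fri,Wed,Thu) (Tue,Wed,Thu,Mon,Fri) (Tue,Wed,Fri,Mon,Thu) (Wed,Mon,Thu,Tue,Fri) (Wed,Mon,Fri,Tue,Thu) (Wed,Tue,Thu,Mon,Fri) (Wed,Tue,Fri,Mon,Thu) (Thu,Mon,Wed,Tue,Fri) (Thu,Tue,Wed,Mon,Fri) (Fri,Mon,Wed,Tue,Thu) (Fri,Tue,Wed,Mon,Thu) — 16.
Summing: 6 + 12 + 8 + 8 + 16 = 50.

50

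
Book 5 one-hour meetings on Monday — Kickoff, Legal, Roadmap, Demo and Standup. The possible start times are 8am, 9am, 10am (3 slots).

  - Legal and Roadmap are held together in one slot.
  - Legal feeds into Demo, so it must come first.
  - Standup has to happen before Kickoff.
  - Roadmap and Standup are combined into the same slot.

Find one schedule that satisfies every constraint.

Legal=8am; Kickoff=9am; Standup=8am; Demo=9am; Roadmap=8am

Checking: Legal(8am) before Demo(9am); Standup(8am) before Kickoff(9am); Legal = Roadmap = 8am; Roadmap = Standup = 8am.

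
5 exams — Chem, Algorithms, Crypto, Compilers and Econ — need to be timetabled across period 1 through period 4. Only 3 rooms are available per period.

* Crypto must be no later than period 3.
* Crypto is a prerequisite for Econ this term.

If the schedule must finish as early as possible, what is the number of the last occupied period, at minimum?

The precedence chain requires at least 2 distinct periods.
With at most 3 per period and 5 exams, at least 2 periods are needed.
2 works (last occupied period: period 2): for example Algorithms=period 1, Crypto=period 1, Chem=period 1, Compilers=period 2, Econ=period 2.

period 2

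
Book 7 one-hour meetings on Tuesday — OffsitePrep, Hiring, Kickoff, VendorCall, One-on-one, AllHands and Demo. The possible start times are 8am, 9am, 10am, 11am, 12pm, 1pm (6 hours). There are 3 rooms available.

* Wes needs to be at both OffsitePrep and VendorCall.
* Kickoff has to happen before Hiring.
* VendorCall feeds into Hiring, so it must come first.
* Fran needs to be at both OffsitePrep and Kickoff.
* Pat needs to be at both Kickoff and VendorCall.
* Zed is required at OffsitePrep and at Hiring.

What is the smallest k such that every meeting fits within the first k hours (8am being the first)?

The precedence chain requires at least 2 distinct hours.
With at most 3 per hour and 7 meetings, at least 3 hours are needed.
Could 3 hours be enough, i.e. nothing placed later than 10am? No: Hiring must come after Kickoff (at 8am or later) → {9am, 10am}; Kickoff must come before Hiring (at 10am or earlier) → {8am, 9am}; VendorCall must come before Hiring (at 10am or earlier) → {8am, 9am}; OffsitePrep, Hiring, Kickoff and VendorCall must all be in different hours (OffsitePrep/Hiring can't share; OffsitePrep/Kickoff can't share; OffsitePrep/VendorCall can't share; Hiring and Kickoff are ordered by precedence; Hiring and VendorCall are ordered by precedence; Kickoff/VendorCall can't share), but they are limited to OffsitePrep in {8am, 9am, 10am}, Hiring in {9am, 10am}, Kickoff in {8am, 9am}, VendorCall in {8am, 9am} — together just 3 hours: 4 meetings can't fit in 3 distinct hours.
So 3 hours is not enough.
4 works (last occupied hour: 11am): for example OffsitePrep in 11am, Demo in 9am, VendorCall in 9am, One-on-one in 8am, Kickoff in 8am, AllHands in 8am, Hiring in 10am.

4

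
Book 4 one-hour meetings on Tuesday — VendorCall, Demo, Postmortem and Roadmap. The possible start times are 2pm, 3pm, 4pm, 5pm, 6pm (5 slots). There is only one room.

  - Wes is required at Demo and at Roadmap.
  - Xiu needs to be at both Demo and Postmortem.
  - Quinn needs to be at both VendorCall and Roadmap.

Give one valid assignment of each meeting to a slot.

Demo in 3pm, VendorCall in 2pm, Postmortem in 4pm, Roadmap in 5pm

Checking: Demo(3pm) != Postmortem(4pm); VendorCall(2pm) != Roadmap(5pm); Demo(3pm) != Roadmap(5pm); max 1 per slot (cap 1).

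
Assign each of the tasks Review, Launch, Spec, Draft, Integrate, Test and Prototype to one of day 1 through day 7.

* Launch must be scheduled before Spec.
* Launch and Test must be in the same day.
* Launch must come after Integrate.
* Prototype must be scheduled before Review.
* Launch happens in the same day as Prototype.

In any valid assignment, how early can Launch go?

Precedence pushes Launch to at least day 2; downstream work caps Launch at day 6.
Launch at day 2 is achievable: Test=day 2; Review=day 3; Prototype=day 2; Spec=day 3; Integrate=day 1; Draft=day 1; Launch=day 2.

day 2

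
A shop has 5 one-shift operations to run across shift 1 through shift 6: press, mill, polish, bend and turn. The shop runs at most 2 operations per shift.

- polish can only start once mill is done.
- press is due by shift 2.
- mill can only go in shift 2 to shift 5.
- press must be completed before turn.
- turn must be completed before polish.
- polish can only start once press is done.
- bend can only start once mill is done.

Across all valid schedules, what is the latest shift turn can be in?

shift 5

Precedence pushes turn to at least shift 2; downstream work caps turn at shift 5.
turn at shift 5 is achievable: turn in shift 5, press in shift 1, mill in shift 2, polish in shift 6, bend in shift 3.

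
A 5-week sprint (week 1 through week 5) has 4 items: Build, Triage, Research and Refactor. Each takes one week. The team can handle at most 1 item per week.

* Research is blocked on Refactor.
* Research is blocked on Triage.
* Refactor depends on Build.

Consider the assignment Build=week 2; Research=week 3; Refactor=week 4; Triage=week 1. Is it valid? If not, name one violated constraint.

No — it violates: Research is blocked on Refactor

Research is blocked on Triage — holds.
The team can handle at most 1 item per week — holds.
Refactor depends on Build — holds.
Research is blocked on Refactor — violated.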